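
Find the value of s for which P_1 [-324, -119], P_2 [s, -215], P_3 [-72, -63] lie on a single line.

The three points are collinear iff det[P_1P_2; P_1P_3] = 0.
This determinant is linear in s: (56)s + (42336) = 0, so s = -756.

-756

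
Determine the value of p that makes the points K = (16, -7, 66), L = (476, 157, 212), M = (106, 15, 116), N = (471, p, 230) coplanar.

146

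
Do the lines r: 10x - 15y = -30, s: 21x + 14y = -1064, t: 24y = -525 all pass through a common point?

No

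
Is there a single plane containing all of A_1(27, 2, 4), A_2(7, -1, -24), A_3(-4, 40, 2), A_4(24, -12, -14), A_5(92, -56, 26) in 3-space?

The plane through A_1, A_2, A_3 has normal n = A_1A_2 × A_1A_3 = (1070, 828, -853) and equation n·P = 27134.
Checking the remaining points: n·A_4 = 27686, n·A_5 = 29894.
Since n·A_4 = 27686 ≠ 27134, A_4 is off the plane and the points are not all coplanar.

No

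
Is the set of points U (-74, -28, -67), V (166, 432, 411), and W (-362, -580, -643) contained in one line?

UV = (240, 460, 478), UW = (-288, -552, -576).
UV × UW = (-1104, 576, 0).
The cross product is nonzero, so the points do not lie on one line.

No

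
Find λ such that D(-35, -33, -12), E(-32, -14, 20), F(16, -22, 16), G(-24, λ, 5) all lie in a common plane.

-24

Normal to plane DEF: n = (180, 1548, -936); plane equation n·P = -46152.
Requiring n·G = -46152: (1548)λ + (-9000) = -46152.
So λ = -24.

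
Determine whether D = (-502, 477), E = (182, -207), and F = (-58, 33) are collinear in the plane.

Yes

DE = (684, -684), DF = (444, -444).
Checking proportionality: DF = 37/57·DE, so the vectors are parallel and the points are collinear.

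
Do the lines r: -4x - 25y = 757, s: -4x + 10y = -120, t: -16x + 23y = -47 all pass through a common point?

The three lines meet at one point iff the augmented coefficient matrix [aᵢ bᵢ cᵢ] has rank < 3, i.e. its determinant vanishes.
Here the determinant is -984.
Nonzero, so no common point exists.

No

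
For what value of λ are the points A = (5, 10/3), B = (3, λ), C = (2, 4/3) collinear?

Collinearity: (B − A) must be parallel to (C − A) = (-3, -2).
Cross-multiplying the components: (λ − 10/3)·(-3) = (-2)·(-2).
Solving gives λ = 2.

2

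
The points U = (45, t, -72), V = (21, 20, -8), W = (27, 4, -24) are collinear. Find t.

Direction VW = (6, -16, -16). From the x-coordinate of U, the parameter along the line is τ = (45 − 21)/6 = 4.
Then t = 20 + 4·(-16) = -44.

-44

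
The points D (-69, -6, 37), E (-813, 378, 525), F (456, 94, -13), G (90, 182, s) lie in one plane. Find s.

147

Normal to plane DEF: n = (-68000, 219000, -276000); plane equation n·P = -6834000.
Requiring n·G = -6834000: (-276000)s + (33738000) = -6834000.
So s = 147.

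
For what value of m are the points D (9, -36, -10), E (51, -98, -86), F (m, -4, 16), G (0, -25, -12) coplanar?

-14

Normal to plane DEG: n = (960, 768, -96); plane equation n·P = -18048.
Requiring n·F = -18048: (960)m + (-4608) = -18048.
So m = -14.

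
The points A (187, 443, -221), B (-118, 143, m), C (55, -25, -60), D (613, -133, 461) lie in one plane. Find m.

-299

Normal to plane ACD: n = (-226440, 158610, 275400); plane equation n·P = -32943450.
Requiring n·B = -32943450: (275400)m + (49401150) = -32943450.
So m = -299.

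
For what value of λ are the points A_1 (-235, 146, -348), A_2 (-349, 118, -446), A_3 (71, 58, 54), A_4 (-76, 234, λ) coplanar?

The points are coplanar iff A_1A_2 · (A_1A_3 × A_1A_4) = 0.
Expanding, this is linear in λ: (18600)λ + (4705800) = 0.
So λ = -253.

-253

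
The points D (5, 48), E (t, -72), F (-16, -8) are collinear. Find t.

-40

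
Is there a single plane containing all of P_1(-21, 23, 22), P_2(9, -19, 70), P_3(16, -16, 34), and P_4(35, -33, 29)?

A normal to the plane through P_1, P_2, P_3 is n = P_1P_2 × P_1P_3 = (1368, 1416, 384).
The plane has equation n·P = 12288. For P_4: n·P_4 = 12288.
Equal, so P_4 lies in the plane and all four are coplanar.

Yes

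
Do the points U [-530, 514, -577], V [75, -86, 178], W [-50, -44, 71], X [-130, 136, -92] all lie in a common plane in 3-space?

With U as base: UV = (605, -600, 755), UW = (480, -558, 648), UX = (400, -378, 485).
UW × UX = (-25686, 26400, 41760).
UV · (UW × UX) = 148770.
Since 148770 ≠ 0, the four points are not coplanar.

No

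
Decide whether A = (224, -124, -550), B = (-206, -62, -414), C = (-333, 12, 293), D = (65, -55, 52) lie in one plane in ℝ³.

With A as base: AB = (-430, 62, 136), AC = (-557, 136, 843), AD = (-159, 69, 602).
AC × AD = (23705, 201277, -16809).
AB · (AC × AD) = 0.
The scalar triple product vanishes, so the four points are coplanar.

Yes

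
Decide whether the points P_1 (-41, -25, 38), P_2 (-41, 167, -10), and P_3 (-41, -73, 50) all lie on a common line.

Yes

P_1P_2 = (0, 192, -48), P_1P_3 = (0, -48, 12).
Each component of P_1P_3 is -1/4 times the corresponding component of P_1P_2, so P_1P_3 = -1/4·P_1P_2 and the points are collinear.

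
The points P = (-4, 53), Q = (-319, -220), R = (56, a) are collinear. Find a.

105

The three points are collinear iff det[PQ; PR] = 0.
This determinant is linear in a: (-315)a + (33075) = 0, so a = 105.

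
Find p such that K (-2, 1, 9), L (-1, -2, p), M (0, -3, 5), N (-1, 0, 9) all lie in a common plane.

Normal to plane KMN: n = (-4, -4, 2); plane equation n·P = 22.
Requiring n·L = 22: (2)p + (12) = 22.
So p = 5.

5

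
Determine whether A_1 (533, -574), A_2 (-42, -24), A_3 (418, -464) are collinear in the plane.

Yes

A_1A_2 = (-575, 550), A_1A_3 = (-115, 110).
Twice the signed area of △A_1A_2A_3 is (-575)(110) − (550)(-115) = 0.
The triangle is degenerate (zero area), so the points are collinear.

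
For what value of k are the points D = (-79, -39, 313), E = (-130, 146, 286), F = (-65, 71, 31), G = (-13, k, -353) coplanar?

111

Coplanarity ⇔ det[DE; DF; DG] = 0.
Expanding, this is linear in k: (-14760)k + (1638360) = 0.
So k = 111.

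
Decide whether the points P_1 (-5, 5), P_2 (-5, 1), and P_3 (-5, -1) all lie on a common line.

Yes

P_1P_2 = (0, -4), P_1P_3 = (0, -6).
Checking proportionality: P_1P_3 = 3/2·P_1P_2, so the vectors are parallel and the points are collinear.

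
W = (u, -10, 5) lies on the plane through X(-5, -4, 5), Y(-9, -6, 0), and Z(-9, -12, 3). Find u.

-7

The plane through X, Y, Z has equation −36x + 12y + 24z = 252.
Substituting W: (-36)u + (0) = 252, so u = -7.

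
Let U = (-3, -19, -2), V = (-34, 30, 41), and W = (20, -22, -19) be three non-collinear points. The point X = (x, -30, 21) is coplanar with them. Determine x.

-44

A normal to the plane is n = UV × UW = (-704, 462, -1034).
X lies in the plane iff n · UX = 0.
This gives (-704)x + (-30976) = 0, so x = -44.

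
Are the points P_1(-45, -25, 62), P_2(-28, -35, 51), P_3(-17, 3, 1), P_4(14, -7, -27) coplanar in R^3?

A normal to the plane through P_1, P_2, P_3 is n = P_1P_2 × P_1P_3 = (918, 729, 756).
The plane has equation n·P = -12663. For P_4: n·P_4 = -12663.
Equal, so P_4 lies in the plane and all four are coplanar.

Yes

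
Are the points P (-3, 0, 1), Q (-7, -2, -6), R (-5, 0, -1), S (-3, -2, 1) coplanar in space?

No

A normal to the plane through P, Q, R is n = PQ × PR = (4, 6, -4).
The plane has equation n·X = -16. For S: n·S = -28.
-28 ≠ -16, so S is off the plane.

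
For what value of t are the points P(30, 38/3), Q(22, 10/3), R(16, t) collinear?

The three points are collinear iff det[PQ; PR] = 0.
This determinant is linear in t: (-8)t + (-88/3) = 0, so t = -11/3.

-11/3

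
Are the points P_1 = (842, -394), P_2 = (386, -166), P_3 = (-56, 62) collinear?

No

P_1P_2 = (-456, 228), P_1P_3 = (-898, 456).
If collinear, P_1P_3 would be a scalar multiple of P_1P_2. But (-456)·(456) ≠ (228)·(-898) (difference -3192), so they are not parallel; the points are not collinear.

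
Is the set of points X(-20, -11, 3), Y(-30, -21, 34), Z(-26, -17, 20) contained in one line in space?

No

XY = (-10, -10, 31), XZ = (-6, -6, 17).
Comparing components 2 and 3: (-10)(17) − (31)(-6) = 16 ≠ 0, so XY and XZ are not parallel and the points are not collinear.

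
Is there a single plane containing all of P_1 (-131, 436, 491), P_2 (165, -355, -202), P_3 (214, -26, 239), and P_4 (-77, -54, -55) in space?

No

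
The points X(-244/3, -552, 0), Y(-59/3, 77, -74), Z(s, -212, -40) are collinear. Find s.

-48

Collinearity requires XY × XZ = 0; each component is linear in s.
The y-component gives (-74)s + (-3552) = 0, so s = -48.
The remaining components then also vanish.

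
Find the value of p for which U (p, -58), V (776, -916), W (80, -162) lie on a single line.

-16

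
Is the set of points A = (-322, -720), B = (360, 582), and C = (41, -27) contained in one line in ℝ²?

AB = (682, 1302), AC = (363, 693).
det[AB; AC] = (682)(693) − (1302)(363) = 0.
The determinant is zero, so the points are collinear.

Yes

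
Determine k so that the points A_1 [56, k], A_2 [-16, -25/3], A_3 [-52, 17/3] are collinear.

-109/3

The three points are collinear iff det[A_1A_2; A_1A_3] = 0.
This determinant is linear in k: (-36)k + (-1308) = 0, so k = -109/3.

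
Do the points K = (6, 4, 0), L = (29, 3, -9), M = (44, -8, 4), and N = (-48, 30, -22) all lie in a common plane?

With K as base: KL = (23, -1, -9), KM = (38, -12, 4), KN = (-54, 26, -22).
KM × KN = (160, 620, 340).
KL · (KM × KN) = 0.
The scalar triple product vanishes, so the four points are coplanar.

Yes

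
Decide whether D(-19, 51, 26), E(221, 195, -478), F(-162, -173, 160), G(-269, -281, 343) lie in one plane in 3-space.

A normal to the plane through D, E, F is n = DE × DF = (-93600, 39912, -33168).
The plane has equation n·P = 2951544. For G: n·G = 2586504.
2586504 ≠ 2951544, so G is off the plane.

No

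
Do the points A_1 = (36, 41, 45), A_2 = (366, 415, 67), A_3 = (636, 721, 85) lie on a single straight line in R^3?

Yes

A_1A_2 = (330, 374, 22), A_1A_3 = (600, 680, 40).
A_1A_2 × A_1A_3 = (0, 0, 0).
The cross product vanishes, so the three points are collinear.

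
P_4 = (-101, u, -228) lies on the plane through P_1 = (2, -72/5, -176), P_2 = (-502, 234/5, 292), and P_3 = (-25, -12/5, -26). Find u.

-61/5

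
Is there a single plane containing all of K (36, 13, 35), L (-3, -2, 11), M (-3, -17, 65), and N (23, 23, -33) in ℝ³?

No

With K as base: KL = (-39, -15, -24), KM = (-39, -30, 30), KN = (-13, 10, -68).
KM × KN = (1740, -3042, -780).
KL · (KM × KN) = -3510.
Since -3510 ≠ 0, the four points are not coplanar.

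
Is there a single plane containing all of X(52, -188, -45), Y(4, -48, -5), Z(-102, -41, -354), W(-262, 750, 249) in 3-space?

With X as base: XY = (-48, 140, 40), XZ = (-154, 147, -309), XW = (-314, 938, 294).
XZ × XW = (333060, 142302, -98294).
XY · (XZ × XW) = 3640.
Since 3640 ≠ 0, the four points are not coplanar.

No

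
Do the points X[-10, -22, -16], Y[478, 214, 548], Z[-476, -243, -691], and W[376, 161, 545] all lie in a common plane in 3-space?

A normal to the plane through X, Y, Z is n = XY × XZ = (-34656, 66576, 2128).
The plane has equation n·P = -1152160. For W: n·W = -1152160.
Equal, so W lies in the plane and all four are coplanar.

Yes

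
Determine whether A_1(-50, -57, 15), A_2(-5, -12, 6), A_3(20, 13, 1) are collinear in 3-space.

A_1A_2 = (45, 45, -9), A_1A_3 = (70, 70, -14).
Each component of A_1A_3 is 14/9 times the corresponding component of A_1A_2, so A_1A_3 = 14/9·A_1A_2 and the points are collinear.

Yes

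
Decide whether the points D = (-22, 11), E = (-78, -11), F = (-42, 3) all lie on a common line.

No

DE = (-56, -22), DF = (-20, -8).
Twice the signed area of △DEF is (-56)(-8) − (-22)(-20) = 8.
The area is nonzero, so the three points are not collinear.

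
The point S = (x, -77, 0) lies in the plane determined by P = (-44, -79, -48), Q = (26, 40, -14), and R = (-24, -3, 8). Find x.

-77

The plane through P, Q, R has equation 4080x − 3240y + 2940z = -64680.
Substituting S: (4080)x + (249480) = -64680, so x = -77.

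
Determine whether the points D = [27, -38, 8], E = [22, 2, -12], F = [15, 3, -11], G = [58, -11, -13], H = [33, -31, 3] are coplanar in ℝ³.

Yes

The plane through D, E, F has normal n = DE × DF = (60, 145, 275) and equation n·P = -1690.
Checking the remaining points: n·G = -1690, n·H = -1690.
All equal -1690, so all 5 points lie in one plane.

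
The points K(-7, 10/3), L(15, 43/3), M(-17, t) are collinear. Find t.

-5/3

The three points are collinear iff det[KL; KM] = 0.
This determinant is linear in t: (22)t + (110/3) = 0, so t = -5/3.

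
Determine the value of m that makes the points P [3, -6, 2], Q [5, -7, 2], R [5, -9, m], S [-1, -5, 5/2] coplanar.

The points are coplanar iff PQ · (PR × PS) = 0.
Expanding, this is linear in m: (2)m + (-6) = 0.
So m = 3.

3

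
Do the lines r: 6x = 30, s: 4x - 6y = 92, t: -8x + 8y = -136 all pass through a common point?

Intersecting r and s: solving the 2×2 system gives (x, y) = (5, -12).
Substitute into t: (-8)(5) + (8)(-12) = -136.
This equals -136, so (5, -12) lies on all three lines and they are concurrent.

Yes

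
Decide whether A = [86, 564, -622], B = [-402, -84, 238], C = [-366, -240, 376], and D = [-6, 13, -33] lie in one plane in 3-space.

No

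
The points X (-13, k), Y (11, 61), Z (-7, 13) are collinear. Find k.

-3

Collinearity: (X − Y) must be parallel to (Z − Y) = (-18, -48).
Cross-multiplying the components: (k − 61)·(-18) = (-24)·(-48).
Solving gives k = -3.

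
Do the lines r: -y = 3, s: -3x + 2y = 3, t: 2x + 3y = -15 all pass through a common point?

Yes

Lines aᵢx + bᵢy = cᵢ with pairwise distinct directions are concurrent exactly when det[aᵢ bᵢ cᵢ] = 0.
Here the determinant is 0.
It vanishes, so the lines are concurrent at (-3, -3).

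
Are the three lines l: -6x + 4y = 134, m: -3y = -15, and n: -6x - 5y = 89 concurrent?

Yes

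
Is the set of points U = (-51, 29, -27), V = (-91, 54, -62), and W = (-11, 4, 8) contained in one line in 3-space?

UV = (-40, 25, -35), UW = (40, -25, 35).
UV × UW = (0, 0, 0).
The cross product vanishes, so the three points are collinear.

Yes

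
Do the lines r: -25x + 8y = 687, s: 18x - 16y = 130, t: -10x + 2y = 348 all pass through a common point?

Intersecting r and s: solving the 2×2 system gives (x, y) = (-47, -61).
Substitute into t: (-10)(-47) + (2)(-61) = 348.
This equals 348, so (-47, -61) lies on all three lines and they are concurrent.

Yes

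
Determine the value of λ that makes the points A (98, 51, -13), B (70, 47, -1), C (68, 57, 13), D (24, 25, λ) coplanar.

Normal to plane ABC: n = (-176, 368, -288); plane equation n·P = 5264.
Requiring n·D = 5264: (-288)λ + (4976) = 5264.
So λ = -1.

-1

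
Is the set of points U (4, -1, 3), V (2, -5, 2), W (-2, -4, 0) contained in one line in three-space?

No

UV = (-2, -4, -1), UW = (-6, -3, -3).
Comparing components 2 and 3: (-4)(-3) − (-1)(-3) = 9 ≠ 0, so UV and UW are not parallel and the points are not collinear.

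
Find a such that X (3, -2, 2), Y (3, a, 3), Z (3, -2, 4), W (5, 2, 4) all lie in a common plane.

Normal to plane XZW: n = (-8, 4, 0); plane equation n·P = -32.
Requiring n·Y = -32: (4)a + (-24) = -32.
So a = -2.

-2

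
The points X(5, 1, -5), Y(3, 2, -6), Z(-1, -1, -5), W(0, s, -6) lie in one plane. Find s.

1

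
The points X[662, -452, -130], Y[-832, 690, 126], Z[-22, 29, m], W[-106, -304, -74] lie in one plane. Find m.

Normal to plane XYW: n = (26064, -112944, 655944); plane equation n·P = -16967664.
Requiring n·Z = -16967664: (655944)m + (-3848784) = -16967664.
So m = -20.

-20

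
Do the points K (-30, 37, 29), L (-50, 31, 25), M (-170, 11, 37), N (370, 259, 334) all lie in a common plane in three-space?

A normal to the plane through K, L, M is n = KL × KM = (-152, 720, -320).
The plane has equation n·P = 21920. For N: n·N = 23360.
23360 ≠ 21920, so N is off the plane.

No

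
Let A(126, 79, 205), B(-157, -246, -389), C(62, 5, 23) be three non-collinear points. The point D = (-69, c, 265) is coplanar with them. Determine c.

-140

The plane through A, B, C has equation 15194x − 13490y + 142z = 877844.
Substituting D: (-13490)c + (-1010756) = 877844, so c = -140.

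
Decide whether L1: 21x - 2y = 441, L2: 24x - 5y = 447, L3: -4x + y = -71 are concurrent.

Intersecting L1 and L2: solving the 2×2 system gives (x, y) = (23, 21).
Substitute into L3: (-4)(23) + (1)(21) = -71.
This equals -71, so (23, 21) lies on all three lines and they are concurrent.

Yes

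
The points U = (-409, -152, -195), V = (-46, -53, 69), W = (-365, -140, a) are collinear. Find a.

-163

Collinearity requires UV × UW = 0; each component is linear in a.
The x-component gives (99)a + (16137) = 0, so a = -163.
The remaining components then also vanish.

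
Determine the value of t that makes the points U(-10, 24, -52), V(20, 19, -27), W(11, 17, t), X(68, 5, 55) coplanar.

Coplanarity ⇔ det[UV; UW; UX] = 0.
Expanding, this is linear in t: (180)t + (1800) = 0.
So t = -10.

-10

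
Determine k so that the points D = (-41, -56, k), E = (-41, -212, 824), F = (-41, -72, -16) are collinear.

-112

Direction EF = (0, 140, -840). From the y-coordinate of D, the parameter along the line is τ = (-56 − (-212))/140 = 39/35.
Then k = 824 + 39/35·(-840) = -112.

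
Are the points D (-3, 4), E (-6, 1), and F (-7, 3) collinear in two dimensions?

DE = (-3, -3), DF = (-4, -1).
Twice the signed area of △DEF is (-3)(-1) − (-3)(-4) = -9.
The area is nonzero, so the three points are not collinear.

No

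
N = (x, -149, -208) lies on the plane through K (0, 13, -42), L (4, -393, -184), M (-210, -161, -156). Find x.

The plane through K, L, M has equation 21576x + 30276y − 85956z = 4003740.
Substituting N: (21576)x + (13367724) = 4003740, so x = -434.

-434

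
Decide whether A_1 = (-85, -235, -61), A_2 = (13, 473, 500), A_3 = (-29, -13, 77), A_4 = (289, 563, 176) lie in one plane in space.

Yes

With A_1 as base: A_1A_2 = (98, 708, 561), A_1A_3 = (56, 222, 138), A_1A_4 = (374, 798, 237).
A_1A_3 × A_1A_4 = (-57510, 38340, -38340).
A_1A_2 · (A_1A_3 × A_1A_4) = 0.
The scalar triple product vanishes, so the four points are coplanar.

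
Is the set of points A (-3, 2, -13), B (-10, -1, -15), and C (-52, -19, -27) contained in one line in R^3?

Yes

AB = (-7, -3, -2), AC = (-49, -21, -14).
Each component of AC is 7 times the corresponding component of AB, so AC = 7·AB and the points are collinear.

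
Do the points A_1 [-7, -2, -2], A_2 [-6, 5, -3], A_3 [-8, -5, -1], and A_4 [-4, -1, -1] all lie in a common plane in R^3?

No

A normal to the plane through A_1, A_2, A_3 is n = A_1A_2 × A_1A_3 = (4, 0, 4).
The plane has equation n·P = -36. For A_4: n·A_4 = -20.
-20 ≠ -36, so A_4 is off the plane.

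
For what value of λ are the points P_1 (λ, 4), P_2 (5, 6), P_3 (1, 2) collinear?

3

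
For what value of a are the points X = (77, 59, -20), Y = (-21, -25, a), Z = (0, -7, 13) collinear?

Collinearity requires XY × XZ = 0; each component is linear in a.
The x-component gives (66)a + (-1452) = 0, so a = 22.
The remaining components then also vanish.

22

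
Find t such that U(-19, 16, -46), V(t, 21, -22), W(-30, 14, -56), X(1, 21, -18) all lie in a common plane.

Normal to plane UWX: n = (-6, 108, -15); plane equation n·P = 2532.
Requiring n·V = 2532: (-6)t + (2598) = 2532.
So t = 11.

11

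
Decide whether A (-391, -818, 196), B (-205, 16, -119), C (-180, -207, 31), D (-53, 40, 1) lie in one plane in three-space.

The four points are coplanar iff the 3×3 determinant with rows AB, AC, AD is zero.
Rows: (186, 834, -315), (211, 611, -165), (338, 858, -195).
Expanding along the first row: (186)(22425) − (834)(14625) + (-315)(-25480) = 0.
Zero determinant ⇒ coplanar.

Yes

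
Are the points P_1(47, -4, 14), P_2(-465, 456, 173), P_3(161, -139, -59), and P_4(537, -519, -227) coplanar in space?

With P_1 as base: P_1P_2 = (-512, 460, 159), P_1P_3 = (114, -135, -73), P_1P_4 = (490, -515, -241).
P_1P_3 × P_1P_4 = (-5060, -8296, 7440).
P_1P_2 · (P_1P_3 × P_1P_4) = -42480.
Since -42480 ≠ 0, the four points are not coplanar.

No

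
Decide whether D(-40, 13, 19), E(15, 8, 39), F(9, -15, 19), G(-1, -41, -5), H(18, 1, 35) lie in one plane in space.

Yes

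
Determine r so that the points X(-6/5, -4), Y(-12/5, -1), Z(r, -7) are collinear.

0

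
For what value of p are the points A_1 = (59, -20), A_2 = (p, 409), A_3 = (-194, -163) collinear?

Collinearity: (A_2 − A_1) must be parallel to (A_3 − A_1) = (-253, -143).
Cross-multiplying the components: (p − 59)·(-143) = (429)·(-253).
Solving gives p = 818.

818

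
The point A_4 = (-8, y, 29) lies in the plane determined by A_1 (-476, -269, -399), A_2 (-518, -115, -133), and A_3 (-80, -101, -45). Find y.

-65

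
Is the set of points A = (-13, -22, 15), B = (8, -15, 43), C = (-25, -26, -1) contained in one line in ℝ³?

Yes

AB = (21, 7, 28), AC = (-12, -4, -16).
AB × AC = (0, 0, 0).
The cross product vanishes, so the three points are collinear.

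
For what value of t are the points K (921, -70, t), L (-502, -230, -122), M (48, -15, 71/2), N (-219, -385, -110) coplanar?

The points are coplanar iff KL · (KM × KN) = 0.
Expanding, this is linear in t: (146095)t + (-53324675/2) = 0.
So t = 365/2.

365/2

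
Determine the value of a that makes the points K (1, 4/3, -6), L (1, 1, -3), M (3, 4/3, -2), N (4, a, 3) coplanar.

The points are coplanar iff KL · (KM × KN) = 0.
Expanding, this is linear in a: (6)a + (-6) = 0.
So a = 1.

1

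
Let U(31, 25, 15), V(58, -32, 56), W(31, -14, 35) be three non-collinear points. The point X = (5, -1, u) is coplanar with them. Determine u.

17

The plane through U, V, W has equation 459x − 540y − 1053z = -15066.
Substituting X: (-1053)u + (2835) = -15066, so u = 17.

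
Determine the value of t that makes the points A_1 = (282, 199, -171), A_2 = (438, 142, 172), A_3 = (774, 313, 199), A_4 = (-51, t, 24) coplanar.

Normal to plane A_1A_2A_3: n = (-60192, 111036, 45828); plane equation n·P = -2714568.
Requiring n·A_4 = -2714568: (111036)t + (4169664) = -2714568.
So t = -62.

-62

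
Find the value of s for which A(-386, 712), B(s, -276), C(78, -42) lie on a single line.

Collinearity: (B − A) must be parallel to (C − A) = (464, -754).
Cross-multiplying the components: (s − (-386))·(-754) = (-988)·(464).
Solving gives s = 222.

222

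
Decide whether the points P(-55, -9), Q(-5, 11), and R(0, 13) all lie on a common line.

PQ = (50, 20), PR = (55, 22).
Checking proportionality: PR = 11/10·PQ, so the vectors are parallel and the points are collinear.

Yes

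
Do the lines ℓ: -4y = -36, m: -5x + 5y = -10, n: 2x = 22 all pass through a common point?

Yes

Intersecting ℓ and m: solving the 2×2 system gives (x, y) = (11, 9).
Substitute into n: (2)(11) + (0)(9) = 22.
This equals 22, so (11, 9) lies on all three lines and they are concurrent.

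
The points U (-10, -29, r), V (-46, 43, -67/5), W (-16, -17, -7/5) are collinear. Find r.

1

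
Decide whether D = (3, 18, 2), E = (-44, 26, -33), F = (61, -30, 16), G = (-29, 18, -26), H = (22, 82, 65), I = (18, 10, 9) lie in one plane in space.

No

The plane through D, E, F has normal n = DE × DF = (-1568, -1372, 1792) and equation n·P = -25816.
Checking the remaining points: n·G = -25816, n·H = -30520, n·I = -25816.
Since n·H = -30520 ≠ -25816, H is off the plane and the points are not all coplanar.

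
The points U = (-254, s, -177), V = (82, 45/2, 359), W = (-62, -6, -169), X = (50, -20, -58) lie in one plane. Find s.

40

Coplanarity ⇔ det[UV; UW; UX] = 0.
Expanding, this is linear in s: (43152)s + (-1726080) = 0.
So s = 40.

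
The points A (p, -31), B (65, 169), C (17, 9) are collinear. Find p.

5

The three points are collinear iff det[AB; AC] = 0.
This determinant is linear in p: (160)p + (-800) = 0, so p = 5.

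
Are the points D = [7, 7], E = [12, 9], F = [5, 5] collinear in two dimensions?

DE = (5, 2), DF = (-2, -2).
If collinear, DF would be a scalar multiple of DE. But (5)·(-2) ≠ (2)·(-2) (difference -6), so they are not parallel; the points are not collinear.

No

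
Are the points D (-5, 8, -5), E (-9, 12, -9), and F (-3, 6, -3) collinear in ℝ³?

DE = (-4, 4, -4), DF = (2, -2, 2).
Each component of DF is -1/2 times the corresponding component of DE, so DF = -1/2·DE and the points are collinear.

Yes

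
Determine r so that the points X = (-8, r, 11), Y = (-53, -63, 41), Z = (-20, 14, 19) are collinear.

Direction YZ = (33, 77, -22). From the x-coordinate of X, the parameter along the line is τ = (-8 − (-53))/33 = 15/11.
Then r = (-63) + 15/11·(77) = 42.

42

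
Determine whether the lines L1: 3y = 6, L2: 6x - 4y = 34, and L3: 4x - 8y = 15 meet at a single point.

No

The three lines meet at one point iff the augmented coefficient matrix [aᵢ bᵢ cᵢ] has rank < 3, i.e. its determinant vanishes.
Here the determinant is -54.
Nonzero, so no common point exists.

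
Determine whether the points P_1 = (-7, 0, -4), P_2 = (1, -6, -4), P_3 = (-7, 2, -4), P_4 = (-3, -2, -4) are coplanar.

With P_1 as base: P_1P_2 = (8, -6, 0), P_1P_3 = (0, 2, 0), P_1P_4 = (4, -2, 0).
P_1P_3 × P_1P_4 = (0, 0, -8).
P_1P_2 · (P_1P_3 × P_1P_4) = 0.
The scalar triple product vanishes, so the four points are coplanar.

Yes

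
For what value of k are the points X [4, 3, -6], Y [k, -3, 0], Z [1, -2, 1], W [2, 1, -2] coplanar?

Normal to plane XZW: n = (-6, -2, -4); plane equation n·P = -6.
Requiring n·Y = -6: (-6)k + (6) = -6.
So k = 2.

2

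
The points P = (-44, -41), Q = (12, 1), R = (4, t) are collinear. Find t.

The three points are collinear iff det[PQ; PR] = 0.
This determinant is linear in t: (56)t + (280) = 0, so t = -5.

-5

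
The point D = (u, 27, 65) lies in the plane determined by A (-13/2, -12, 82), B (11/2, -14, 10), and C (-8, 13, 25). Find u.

Coplanarity requires AB · (AC × AD) = 0.
AB = (12, -2, -72), AC = (-3/2, 25, -57); the triple product is linear in u with coefficient 1914 and constant term 38280.
Setting it to zero: u = -20.

-20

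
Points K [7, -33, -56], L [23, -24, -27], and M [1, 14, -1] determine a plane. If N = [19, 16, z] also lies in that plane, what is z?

21

The plane through K, L, M has equation −868x − 1054y + 806z = -16430.
Substituting N: (806)z + (-33356) = -16430, so z = 21.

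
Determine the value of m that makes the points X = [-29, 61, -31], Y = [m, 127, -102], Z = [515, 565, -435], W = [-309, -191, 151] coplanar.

35

Normal to plane XZW: n = (-10080, 14112, 4032); plane equation n·P = 1028160.
Requiring n·Y = 1028160: (-10080)m + (1380960) = 1028160.
So m = 35.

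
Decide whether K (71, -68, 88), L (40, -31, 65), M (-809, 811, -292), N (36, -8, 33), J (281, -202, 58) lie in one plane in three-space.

Yes

The plane through K, L, M has normal n = KL × KM = (6157, 8460, 5311) and equation n·P = 329235.
Checking the remaining points: n·N = 329235, n·J = 329235.
All equal 329235, so all 5 points lie in one plane.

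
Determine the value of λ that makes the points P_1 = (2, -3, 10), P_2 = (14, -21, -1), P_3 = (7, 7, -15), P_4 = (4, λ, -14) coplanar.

13

The points are coplanar iff P_1P_2 · (P_1P_3 × P_1P_4) = 0.
Expanding, this is linear in λ: (245)λ + (-3185) = 0.
So λ = 13.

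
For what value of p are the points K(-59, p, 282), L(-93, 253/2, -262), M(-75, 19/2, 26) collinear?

-189/2

Collinearity requires KL × KM = 0; each component is linear in p.
The x-component gives (-288)p + (-27216) = 0, so p = -189/2.
The remaining components then also vanish.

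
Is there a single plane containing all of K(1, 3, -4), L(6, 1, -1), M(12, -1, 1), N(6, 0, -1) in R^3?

No

A normal to the plane through K, L, M is n = KL × KM = (2, 8, 2).
The plane has equation n·P = 18. For N: n·N = 10.
10 ≠ 18, so N is off the plane.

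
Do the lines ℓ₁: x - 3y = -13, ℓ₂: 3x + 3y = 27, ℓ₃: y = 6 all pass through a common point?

No

Intersecting ℓ₁ and ℓ₂: solving the 2×2 system gives (x, y) = (7/2, 11/2).
Substitute into ℓ₃: (0)(7/2) + (1)(11/2) = 11/2.
But ℓ₃ requires 6 ≠ 11/2, so the three lines have no common point.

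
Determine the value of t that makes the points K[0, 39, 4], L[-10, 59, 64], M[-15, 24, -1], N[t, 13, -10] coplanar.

-23

Normal to plane KLM: n = (800, -950, 450); plane equation n·P = -35250.
Requiring n·N = -35250: (800)t + (-16850) = -35250.
So t = -23.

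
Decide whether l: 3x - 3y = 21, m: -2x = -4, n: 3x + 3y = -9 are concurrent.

Yes

Intersecting l and m: solving the 2×2 system gives (x, y) = (2, -5).
Substitute into n: (3)(2) + (3)(-5) = -9.
This equals -9, so (2, -5) lies on all three lines and they are concurrent.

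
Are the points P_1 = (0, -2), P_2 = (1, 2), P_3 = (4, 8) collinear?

P_1P_2 = (1, 4), P_1P_3 = (4, 10).
Twice the signed area of △P_1P_2P_3 is (1)(10) − (4)(4) = -6.
The area is nonzero, so the three points are not collinear.

No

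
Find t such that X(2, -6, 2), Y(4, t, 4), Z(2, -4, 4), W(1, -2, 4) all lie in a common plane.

Coplanarity ⇔ det[XY; XZ; XW] = 0.
Expanding, this is linear in t: (-2)t + (-16) = 0.
So t = -8.

-8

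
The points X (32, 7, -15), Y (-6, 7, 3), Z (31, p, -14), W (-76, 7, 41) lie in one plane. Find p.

Normal to plane XYW: n = (0, 184, 0); plane equation n·P = 1288.
Requiring n·Z = 1288: (184)p + (0) = 1288.
So p = 7.

7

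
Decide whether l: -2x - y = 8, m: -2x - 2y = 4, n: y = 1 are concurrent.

Intersecting l and m: solving the 2×2 system gives (x, y) = (-6, 4).
Substitute into n: (0)(-6) + (1)(4) = 4.
But n requires 1 ≠ 4, so the three lines have no common point.

No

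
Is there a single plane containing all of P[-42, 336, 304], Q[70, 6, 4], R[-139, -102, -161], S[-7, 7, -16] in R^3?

No

The four points are coplanar iff the 3×3 determinant with rows PQ, PR, PS is zero.
Rows: (112, -330, -300), (-97, -438, -465), (35, -329, -320).
Expanding along the first row: (112)(-12825) − (-330)(47315) + (-300)(47243) = 4650.
Nonzero ⇒ not coplanar.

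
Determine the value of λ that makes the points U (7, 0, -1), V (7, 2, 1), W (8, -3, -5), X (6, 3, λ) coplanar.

3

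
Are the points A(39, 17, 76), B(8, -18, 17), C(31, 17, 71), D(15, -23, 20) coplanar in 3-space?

With A as base: AB = (-31, -35, -59), AC = (-8, 0, -5), AD = (-24, -40, -56).
AC × AD = (-200, -328, 320).
AB · (AC × AD) = -1200.
Since -1200 ≠ 0, the four points are not coplanar.

No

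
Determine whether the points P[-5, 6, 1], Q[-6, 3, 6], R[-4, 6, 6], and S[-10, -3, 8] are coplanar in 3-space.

With P as base: PQ = (-1, -3, 5), PR = (1, 0, 5), PS = (-5, -9, 7).
PR × PS = (45, -32, -9).
PQ · (PR × PS) = 6.
Since 6 ≠ 0, the four points are not coplanar.

No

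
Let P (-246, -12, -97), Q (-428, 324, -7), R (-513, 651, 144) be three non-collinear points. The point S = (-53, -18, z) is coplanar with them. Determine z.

32

A normal to the plane is n = PQ × PR = (21306, 19832, -30954).
S lies in the plane iff n · PS = 0.
This gives (-30954)z + (990528) = 0, so z = 32.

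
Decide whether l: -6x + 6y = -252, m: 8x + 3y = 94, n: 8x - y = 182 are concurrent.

Intersecting l and m: solving the 2×2 system gives (x, y) = (20, -22).
Substitute into n: (8)(20) + (-1)(-22) = 182.
This equals 182, so (20, -22) lies on all three lines and they are concurrent.

Yes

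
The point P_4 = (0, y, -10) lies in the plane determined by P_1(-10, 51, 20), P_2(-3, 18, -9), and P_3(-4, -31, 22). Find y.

-19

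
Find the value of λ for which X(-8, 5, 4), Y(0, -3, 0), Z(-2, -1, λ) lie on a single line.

1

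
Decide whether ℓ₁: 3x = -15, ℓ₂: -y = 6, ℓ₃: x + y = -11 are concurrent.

Intersecting ℓ₁ and ℓ₂: solving the 2×2 system gives (x, y) = (-5, -6).
Substitute into ℓ₃: (1)(-5) + (1)(-6) = -11.
This equals -11, so (-5, -6) lies on all three lines and they are concurrent.

Yes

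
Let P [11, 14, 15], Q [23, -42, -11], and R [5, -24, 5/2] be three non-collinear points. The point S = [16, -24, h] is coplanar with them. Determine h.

-3/2

Coplanarity requires PQ · (PR × PS) = 0.
PQ = (12, -56, -26), PR = (-6, -38, -25/2); the triple product is linear in h with coefficient -792 and constant term -1188.
Setting it to zero: h = -3/2.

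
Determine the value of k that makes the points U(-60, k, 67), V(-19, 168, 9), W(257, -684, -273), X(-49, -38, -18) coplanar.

Coplanarity ⇔ det[UV; UW; UX] = 0.
Expanding, this is linear in k: (-15912)k + (6014736) = 0.
So k = 378.

378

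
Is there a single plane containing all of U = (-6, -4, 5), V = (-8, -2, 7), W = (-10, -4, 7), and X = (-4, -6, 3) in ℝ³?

With U as base: UV = (-2, 2, 2), UW = (-4, 0, 2), UX = (2, -2, -2).
UW × UX = (4, -4, 8).
UV · (UW × UX) = 0.
The scalar triple product vanishes, so the four points are coplanar.

Yes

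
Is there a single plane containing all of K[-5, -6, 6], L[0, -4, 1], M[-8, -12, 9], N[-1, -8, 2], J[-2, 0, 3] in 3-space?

Yes

The plane through K, L, M has normal n = KL × KM = (-24, 0, -24) and equation n·P = -24.
Checking the remaining points: n·N = -24, n·J = -24.
All equal -24, so all 5 points lie in one plane.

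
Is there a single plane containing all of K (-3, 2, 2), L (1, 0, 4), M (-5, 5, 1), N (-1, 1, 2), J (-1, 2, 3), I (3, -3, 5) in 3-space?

No

The plane through K, L, M has normal n = KL × KM = (-4, 0, 8) and equation n·P = 28.
Checking the remaining points: n·N = 20, n·J = 28, n·I = 28.
Since n·N = 20 ≠ 28, N is off the plane and the points are not all coplanar.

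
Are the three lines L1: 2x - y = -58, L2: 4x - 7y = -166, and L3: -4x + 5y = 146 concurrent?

Lines aᵢx + bᵢy = cᵢ with pairwise distinct directions are concurrent exactly when det[aᵢ bᵢ cᵢ] = 0.
Here the determinant is 0.
It vanishes, so the lines are concurrent at (-24, 10).

Yes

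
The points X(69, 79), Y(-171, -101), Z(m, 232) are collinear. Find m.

273

Collinearity: (Z − X) must be parallel to (Y − X) = (-240, -180).
Cross-multiplying the components: (m − 69)·(-180) = (153)·(-240).
Solving gives m = 273.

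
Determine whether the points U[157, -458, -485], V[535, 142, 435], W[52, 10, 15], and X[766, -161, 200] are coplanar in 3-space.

Yes

The four points are coplanar iff the 3×3 determinant with rows UV, UW, UX is zero.
Rows: (378, 600, 920), (-105, 468, 500), (609, 297, 685).
Expanding along the first row: (378)(172080) − (600)(-376425) + (920)(-316197) = 0.
Zero determinant ⇒ coplanar.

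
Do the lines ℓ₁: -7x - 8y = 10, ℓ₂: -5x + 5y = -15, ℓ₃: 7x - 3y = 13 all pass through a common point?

No

Intersecting ℓ₁ and ℓ₂: solving the 2×2 system gives (x, y) = (14/15, -31/15).
Substitute into ℓ₃: (7)(14/15) + (-3)(-31/15) = 191/15.
But ℓ₃ requires 13 ≠ 191/15, so the three lines have no common point.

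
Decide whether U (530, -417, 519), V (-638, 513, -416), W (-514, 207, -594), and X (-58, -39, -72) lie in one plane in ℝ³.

No

The four points are coplanar iff the 3×3 determinant with rows UV, UW, UX is zero.
Rows: (-1168, 930, -935), (-1044, 624, -1113), (-588, 378, -591).
Expanding along the first row: (-1168)(51930) − (930)(-37440) + (-935)(-27720) = 83160.
Nonzero ⇒ not coplanar.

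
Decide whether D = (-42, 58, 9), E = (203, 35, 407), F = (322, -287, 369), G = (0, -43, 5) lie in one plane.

The four points are coplanar iff the 3×3 determinant with rows DE, DF, DG is zero.
Rows: (245, -23, 398), (364, -345, 360), (42, -101, -4).
Expanding along the first row: (245)(37740) − (-23)(-16576) + (398)(-22274) = 0.
Zero determinant ⇒ coplanar.

Yes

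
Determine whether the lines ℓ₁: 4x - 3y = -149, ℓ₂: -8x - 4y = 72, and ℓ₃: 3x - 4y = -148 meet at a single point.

No

Intersecting ℓ₁ and ℓ₂: solving the 2×2 system gives (x, y) = (-203/10, 113/5).
Substitute into ℓ₃: (3)(-203/10) + (-4)(113/5) = -1513/10.
But ℓ₃ requires -148 ≠ -1513/10, so the three lines have no common point.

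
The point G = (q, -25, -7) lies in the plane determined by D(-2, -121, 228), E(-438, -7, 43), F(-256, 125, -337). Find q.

A normal to the plane is n = DE × DF = (-18900, -199350, -78300).
G lies in the plane iff n · DG = 0.
This gives (-18900)q + (-774900) = 0, so q = -41.

-41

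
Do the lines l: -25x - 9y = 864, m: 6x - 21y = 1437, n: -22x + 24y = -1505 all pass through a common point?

No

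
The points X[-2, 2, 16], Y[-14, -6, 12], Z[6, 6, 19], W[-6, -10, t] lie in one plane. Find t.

The points are coplanar iff XY · (XZ × XW) = 0.
Expanding, this is linear in t: (16)t + (-272) = 0.
So t = 17.

17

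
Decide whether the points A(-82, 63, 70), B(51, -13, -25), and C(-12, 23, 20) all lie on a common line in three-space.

AB = (133, -76, -95), AC = (70, -40, -50).
Each component of AC is 10/19 times the corresponding component of AB, so AC = 10/19·AB and the points are collinear.

Yes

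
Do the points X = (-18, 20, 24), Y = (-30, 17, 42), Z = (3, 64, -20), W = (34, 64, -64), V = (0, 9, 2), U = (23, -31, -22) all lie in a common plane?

The plane through X, Y, Z has normal n = XY × XZ = (-660, -150, -465) and equation n·P = -2280.
Checking the remaining points: n·W = -2280, n·V = -2280, n·U = -300.
Since n·U = -300 ≠ -2280, U is off the plane and the points are not all coplanar.

No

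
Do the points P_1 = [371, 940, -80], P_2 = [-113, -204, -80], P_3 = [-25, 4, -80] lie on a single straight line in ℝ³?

P_1P_2 = (-484, -1144, 0), P_1P_3 = (-396, -936, 0).
P_1P_2 × P_1P_3 = (0, 0, 0).
The cross product vanishes, so the three points are collinear.

Yes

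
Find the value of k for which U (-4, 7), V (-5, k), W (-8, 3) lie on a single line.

6

Collinearity: (V − U) must be parallel to (W − U) = (-4, -4).
Cross-multiplying the components: (k − 7)·(-4) = (-1)·(-4).
Solving gives k = 6.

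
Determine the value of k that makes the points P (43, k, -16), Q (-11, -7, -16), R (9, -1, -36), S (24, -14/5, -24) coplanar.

The points are coplanar iff PQ · (PR × PS) = 0.
Expanding, this is linear in k: (540)k + (1836) = 0.
So k = -17/5.

-17/5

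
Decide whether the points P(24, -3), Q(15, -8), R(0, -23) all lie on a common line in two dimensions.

No

PQ = (-9, -5), PR = (-24, -20).
det[PQ; PR] = (-9)(-20) − (-5)(-24) = 60.
The determinant is nonzero, so they are not collinear.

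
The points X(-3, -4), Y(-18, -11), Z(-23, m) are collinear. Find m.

-40/3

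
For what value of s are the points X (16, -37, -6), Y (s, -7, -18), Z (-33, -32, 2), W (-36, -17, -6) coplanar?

Coplanarity ⇔ det[XY; XZ; XW] = 0.
Expanding, this is linear in s: (-160)s + (-1280) = 0.
So s = -8.

-8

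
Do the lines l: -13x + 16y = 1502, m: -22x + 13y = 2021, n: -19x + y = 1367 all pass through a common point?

Intersecting l and m: solving the 2×2 system gives (x, y) = (-70, 37).
Substitute into n: (-19)(-70) + (1)(37) = 1367.
This equals 1367, so (-70, 37) lies on all three lines and they are concurrent.

Yes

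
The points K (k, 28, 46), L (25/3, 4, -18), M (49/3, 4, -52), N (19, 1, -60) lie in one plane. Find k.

-13

The points are coplanar iff KL · (KM × KN) = 0.
Expanding, this is linear in k: (102)k + (1326) = 0.
So k = -13.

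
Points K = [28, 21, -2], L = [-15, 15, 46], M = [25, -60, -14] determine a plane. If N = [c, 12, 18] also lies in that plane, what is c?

The plane through K, L, M has equation 3960x − 660y + 3465z = 90090.
Substituting N: (3960)c + (54450) = 90090, so c = 9.

9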